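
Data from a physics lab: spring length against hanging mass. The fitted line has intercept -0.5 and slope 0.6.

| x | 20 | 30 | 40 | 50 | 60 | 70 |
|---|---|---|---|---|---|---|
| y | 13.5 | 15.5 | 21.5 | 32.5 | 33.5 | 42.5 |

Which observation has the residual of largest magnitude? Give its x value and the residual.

x = 50, e = 3

x=20: ŷ = -0.5 + 0.6·20 = 11.5; e = 13.5 − 11.5 = 2
x=30: ŷ = -0.5 + 0.6·30 = 17.5; e = 15.5 − 17.5 = -2
x=40: ŷ = -0.5 + 0.6·40 = 23.5; e = 21.5 − 23.5 = -2
x=50: ŷ = -0.5 + 0.6·50 = 29.5; e = 32.5 − 29.5 = 3
x=60: ŷ = -0.5 + 0.6·60 = 35.5; e = 33.5 − 35.5 = -2
x=70: ŷ = -0.5 + 0.6·70 = 41.5; e = 42.5 − 41.5 = 1
Largest |e| is 3 at x = 50, residual 3.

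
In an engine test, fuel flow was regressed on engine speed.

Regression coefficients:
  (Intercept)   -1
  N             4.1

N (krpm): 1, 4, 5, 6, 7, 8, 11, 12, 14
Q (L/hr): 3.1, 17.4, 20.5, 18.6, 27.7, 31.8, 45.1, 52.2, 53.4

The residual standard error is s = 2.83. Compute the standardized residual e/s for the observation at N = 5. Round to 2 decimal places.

0.35

Q̂ = -1 + 4.1·5 = 19.5
e = 20.5 − 19.5 = 1
e/s = 1 / 2.83 = 0.35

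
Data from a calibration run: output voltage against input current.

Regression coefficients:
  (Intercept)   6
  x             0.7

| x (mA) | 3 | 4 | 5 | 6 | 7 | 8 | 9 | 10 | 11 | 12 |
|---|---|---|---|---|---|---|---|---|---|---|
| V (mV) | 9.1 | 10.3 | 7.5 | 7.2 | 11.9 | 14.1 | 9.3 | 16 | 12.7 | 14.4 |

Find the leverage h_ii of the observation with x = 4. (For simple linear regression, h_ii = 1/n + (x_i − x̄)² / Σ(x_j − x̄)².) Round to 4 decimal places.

x̄ = (3 + 4 + 5 + 6 + 7 + 8 + 9 + 10 + 11 + 12)/10 = 7.5
Σ(x − x̄)² = 20.25 + 12.25 + 6.25 + 2.25 + 0.25 + 0.25 + 2.25 + 6.25 + 12.25 + 20.25 = 82.5
h = 1/10 + (-3.5)²/82.5 = 0.1 + 0.148485 = 0.2485

h = 0.2485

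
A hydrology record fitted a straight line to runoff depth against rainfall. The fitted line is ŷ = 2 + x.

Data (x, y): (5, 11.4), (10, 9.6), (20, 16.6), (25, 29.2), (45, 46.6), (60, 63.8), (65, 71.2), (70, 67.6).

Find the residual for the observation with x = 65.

r = 4.2

ŷ = 2 + 65 = 67
r = 71.2 − 67 = 4.2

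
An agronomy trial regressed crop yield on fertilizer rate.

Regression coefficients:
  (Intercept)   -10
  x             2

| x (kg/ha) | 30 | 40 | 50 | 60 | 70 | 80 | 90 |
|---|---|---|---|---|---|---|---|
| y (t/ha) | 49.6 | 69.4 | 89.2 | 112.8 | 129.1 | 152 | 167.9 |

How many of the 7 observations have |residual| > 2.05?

x=30: ŷ = -10 + 2·30 = 50; e = 49.6 − 50 = -0.4
x=40: ŷ = -10 + 2·40 = 70; e = 69.4 − 70 = -0.6
x=50: ŷ = -10 + 2·50 = 90; e = 89.2 − 90 = -0.8
x=60: ŷ = -10 + 2·60 = 110; e = 112.8 − 110 = 2.8
x=70: ŷ = -10 + 2·70 = 130; e = 129.1 − 130 = -0.9
x=80: ŷ = -10 + 2·80 = 150; e = 152 − 150 = 2
x=90: ŷ = -10 + 2·90 = 170; e = 167.9 − 170 = -2.1
|e| > 2.05: x=60 (|e|=2.8), x=90 (|e|=2.1) → 2

2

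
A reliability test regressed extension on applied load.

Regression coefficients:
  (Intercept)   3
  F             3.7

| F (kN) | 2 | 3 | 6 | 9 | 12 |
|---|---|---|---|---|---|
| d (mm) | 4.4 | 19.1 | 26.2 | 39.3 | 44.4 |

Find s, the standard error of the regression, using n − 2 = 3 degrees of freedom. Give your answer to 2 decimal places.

F=2: ŷ = 3 + 3.7·2 = 10.4; r = 4.4 − 10.4 = -6
F=3: ŷ = 3 + 3.7·3 = 14.1; r = 19.1 − 14.1 = 5
F=6: ŷ = 3 + 3.7·6 = 25.2; r = 26.2 − 25.2 = 1
F=9: ŷ = 3 + 3.7·9 = 36.3; r = 39.3 − 36.3 = 3
F=12: ŷ = 3 + 3.7·12 = 47.4; r = 44.4 − 47.4 = -3
SSE = 36 + 25 + 1 + 9 + 9 = 80
s = √(80/3) = √26.6667 ≈ 5.16

s = 5.16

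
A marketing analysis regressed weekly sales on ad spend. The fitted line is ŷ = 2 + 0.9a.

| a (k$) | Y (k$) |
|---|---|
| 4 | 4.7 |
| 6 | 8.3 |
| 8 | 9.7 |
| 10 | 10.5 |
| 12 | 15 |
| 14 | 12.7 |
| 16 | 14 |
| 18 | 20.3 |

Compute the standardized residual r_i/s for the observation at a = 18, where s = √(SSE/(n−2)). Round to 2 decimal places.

a=4: ŷ = 2 + 0.9·4 = 5.6; r = 4.7 − 5.6 = -0.9
a=6: ŷ = 2 + 0.9·6 = 7.4; r = 8.3 − 7.4 = 0.9
a=8: ŷ = 2 + 0.9·8 = 9.2; r = 9.7 − 9.2 = 0.5
a=10: ŷ = 2 + 0.9·10 = 11; r = 10.5 − 11 = -0.5
a=12: ŷ = 2 + 0.9·12 = 12.8; r = 15 − 12.8 = 2.2
a=14: ŷ = 2 + 0.9·14 = 14.6; r = 12.7 − 14.6 = -1.9
a=16: ŷ = 2 + 0.9·16 = 16.4; r = 14 − 16.4 = -2.4
a=18: ŷ = 2 + 0.9·18 = 18.2; r = 20.3 − 18.2 = 2.1
SSE = 0.81 + 0.81 + 0.25 + 0.25 + 4.84 + 3.61 + 5.76 + 4.41 = 20.74
s = √(20.74/6) = 1.85921
r/s = 2.1 / 1.85921 = 1.13

1.13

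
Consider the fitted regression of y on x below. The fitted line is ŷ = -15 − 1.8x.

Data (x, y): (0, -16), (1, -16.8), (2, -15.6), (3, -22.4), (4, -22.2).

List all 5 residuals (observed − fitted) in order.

x=0: ŷ = -15 − 1.8·0 = -15; r = -16 − (-15) = -1
x=1: ŷ = -15 − 1.8·1 = -16.8; r = -16.8 − (-16.8) = 0
x=2: ŷ = -15 − 1.8·2 = -18.6; r = -15.6 − (-18.6) = 3
x=3: ŷ = -15 − 1.8·3 = -20.4; r = -22.4 − (-20.4) = -2
x=4: ŷ = -15 − 1.8·4 = -22.2; r = -22.2 − (-22.2) = 0

-1, 0, 3, -2, 0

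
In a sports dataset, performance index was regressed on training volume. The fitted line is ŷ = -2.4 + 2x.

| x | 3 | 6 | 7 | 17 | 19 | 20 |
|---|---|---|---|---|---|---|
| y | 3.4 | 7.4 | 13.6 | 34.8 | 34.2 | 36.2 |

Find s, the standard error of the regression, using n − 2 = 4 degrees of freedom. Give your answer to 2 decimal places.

s = 2.40

x=3: ŷ = -2.4 + 2·3 = 3.6; e = 3.4 − 3.6 = -0.2
x=6: ŷ = -2.4 + 2·6 = 9.6; e = 7.4 − 9.6 = -2.2
x=7: ŷ = -2.4 + 2·7 = 11.6; e = 13.6 − 11.6 = 2
x=17: ŷ = -2.4 + 2·17 = 31.6; e = 34.8 − 31.6 = 3.2
x=19: ŷ = -2.4 + 2·19 = 35.6; e = 34.2 − 35.6 = -1.4
x=20: ŷ = -2.4 + 2·20 = 37.6; e = 36.2 − 37.6 = -1.4
SSE = 0.04 + 4.84 + 4 + 10.24 + 1.96 + 1.96 = 23.04
s = √(23.04/4) = √5.76 ≈ 2.40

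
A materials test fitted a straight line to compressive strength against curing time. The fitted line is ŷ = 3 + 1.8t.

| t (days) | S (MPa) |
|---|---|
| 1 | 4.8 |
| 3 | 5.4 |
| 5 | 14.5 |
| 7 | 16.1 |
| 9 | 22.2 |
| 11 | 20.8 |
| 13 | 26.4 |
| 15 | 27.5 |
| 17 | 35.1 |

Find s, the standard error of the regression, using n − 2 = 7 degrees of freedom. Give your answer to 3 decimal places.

t=1: ŷ = 3 + 1.8·1 = 4.8; r = 4.8 − 4.8 = 0
t=3: ŷ = 3 + 1.8·3 = 8.4; r = 5.4 − 8.4 = -3
t=5: ŷ = 3 + 1.8·5 = 12; r = 14.5 − 12 = 2.5
t=7: ŷ = 3 + 1.8·7 = 15.6; r = 16.1 − 15.6 = 0.5
t=9: ŷ = 3 + 1.8·9 = 19.2; r = 22.2 − 19.2 = 3
t=11: ŷ = 3 + 1.8·11 = 22.8; r = 20.8 − 22.8 = -2
t=13: ŷ = 3 + 1.8·13 = 26.4; r = 26.4 − 26.4 = 0
t=15: ŷ = 3 + 1.8·15 = 30; r = 27.5 − 30 = -2.5
t=17: ŷ = 3 + 1.8·17 = 33.6; r = 35.1 − 33.6 = 1.5
SSE = 0 + 9 + 6.25 + 0.25 + 9 + 4 + 0 + 6.25 + 2.25 = 37
s = √(37/7) = √5.28571 ≈ 2.299

s = 2.299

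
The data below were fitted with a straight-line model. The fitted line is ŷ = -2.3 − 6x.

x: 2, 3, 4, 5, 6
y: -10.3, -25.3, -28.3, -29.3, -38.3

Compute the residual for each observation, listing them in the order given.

4, -5, -2, 3, 0

x=2: ŷ = -2.3 − 6·2 = -14.3; e = -10.3 − (-14.3) = 4
x=3: ŷ = -2.3 − 6·3 = -20.3; e = -25.3 − (-20.3) = -5
x=4: ŷ = -2.3 − 6·4 = -26.3; e = -28.3 − (-26.3) = -2
x=5: ŷ = -2.3 − 6·5 = -32.3; e = -29.3 − (-32.3) = 3
x=6: ŷ = -2.3 − 6·6 = -38.3; e = -38.3 − (-38.3) = 0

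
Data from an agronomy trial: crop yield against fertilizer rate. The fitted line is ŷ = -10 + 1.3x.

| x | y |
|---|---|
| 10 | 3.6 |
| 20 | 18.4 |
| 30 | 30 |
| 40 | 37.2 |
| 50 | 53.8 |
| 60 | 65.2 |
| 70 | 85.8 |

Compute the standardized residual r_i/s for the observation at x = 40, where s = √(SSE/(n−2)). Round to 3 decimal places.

x=10: ŷ = -10 + 1.3·10 = 3; r = 3.6 − 3 = 0.6
x=20: ŷ = -10 + 1.3·20 = 16; r = 18.4 − 16 = 2.4
x=30: ŷ = -10 + 1.3·30 = 29; r = 30 − 29 = 1
x=40: ŷ = -10 + 1.3·40 = 42; r = 37.2 − 42 = -4.8
x=50: ŷ = -10 + 1.3·50 = 55; r = 53.8 − 55 = -1.2
x=60: ŷ = -10 + 1.3·60 = 68; r = 65.2 − 68 = -2.8
x=70: ŷ = -10 + 1.3·70 = 81; r = 85.8 − 81 = 4.8
SSE = 0.36 + 5.76 + 1 + 23.04 + 1.44 + 7.84 + 23.04 = 62.48
s = √(62.48/5) = 3.53497
r/s = -4.8 / 3.53497 = -1.358

-1.358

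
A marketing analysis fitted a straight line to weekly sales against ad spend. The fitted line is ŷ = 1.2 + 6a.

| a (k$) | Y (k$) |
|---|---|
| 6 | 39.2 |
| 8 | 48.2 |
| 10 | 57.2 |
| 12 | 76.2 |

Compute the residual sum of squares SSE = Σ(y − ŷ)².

SSE = 30

a=6: ŷ = 1.2 + 6·6 = 37.2; e = 39.2 − 37.2 = 2
a=8: ŷ = 1.2 + 6·8 = 49.2; e = 48.2 − 49.2 = -1
a=10: ŷ = 1.2 + 6·10 = 61.2; e = 57.2 − 61.2 = -4
a=12: ŷ = 1.2 + 6·12 = 73.2; e = 76.2 − 73.2 = 3
SSE = 4 + 1 + 16 + 9 = 30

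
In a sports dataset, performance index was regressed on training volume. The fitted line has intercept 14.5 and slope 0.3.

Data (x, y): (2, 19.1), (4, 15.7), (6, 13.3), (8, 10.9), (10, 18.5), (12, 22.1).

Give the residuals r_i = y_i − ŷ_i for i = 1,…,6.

x=2: ŷ = 14.5 + 0.3·2 = 15.1; r = 19.1 − 15.1 = 4
x=4: ŷ = 14.5 + 0.3·4 = 15.7; r = 15.7 − 15.7 = 0
x=6: ŷ = 14.5 + 0.3·6 = 16.3; r = 13.3 − 16.3 = -3
x=8: ŷ = 14.5 + 0.3·8 = 16.9; r = 10.9 − 16.9 = -6
x=10: ŷ = 14.5 + 0.3·10 = 17.5; r = 18.5 − 17.5 = 1
x=12: ŷ = 14.5 + 0.3·12 = 18.1; r = 22.1 − 18.1 = 4

4, 0, -3, -6, 1, 4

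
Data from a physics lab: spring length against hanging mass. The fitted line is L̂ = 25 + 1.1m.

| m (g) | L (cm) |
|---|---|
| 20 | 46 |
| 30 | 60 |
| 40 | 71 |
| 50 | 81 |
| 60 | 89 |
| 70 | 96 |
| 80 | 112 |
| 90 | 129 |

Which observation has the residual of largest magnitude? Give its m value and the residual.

m = 70, e = -6

m=20: L̂ = 25 + 1.1·20 = 47; e = 46 − 47 = -1
m=30: L̂ = 25 + 1.1·30 = 58; e = 60 − 58 = 2
m=40: L̂ = 25 + 1.1·40 = 69; e = 71 − 69 = 2
m=50: L̂ = 25 + 1.1·50 = 80; e = 81 − 80 = 1
m=60: L̂ = 25 + 1.1·60 = 91; e = 89 − 91 = -2
m=70: L̂ = 25 + 1.1·70 = 102; e = 96 − 102 = -6
m=80: L̂ = 25 + 1.1·80 = 113; e = 112 − 113 = -1
m=90: L̂ = 25 + 1.1·90 = 124; e = 129 − 124 = 5
Largest |e| is 6 at m = 70, residual -6.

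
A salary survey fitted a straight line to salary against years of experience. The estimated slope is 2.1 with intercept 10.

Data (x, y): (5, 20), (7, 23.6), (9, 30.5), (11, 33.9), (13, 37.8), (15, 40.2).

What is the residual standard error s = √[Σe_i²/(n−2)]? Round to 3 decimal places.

x=5: ŷ = 10 + 2.1·5 = 20.5; e = 20 − 20.5 = -0.5
x=7: ŷ = 10 + 2.1·7 = 24.7; e = 23.6 − 24.7 = -1.1
x=9: ŷ = 10 + 2.1·9 = 28.9; e = 30.5 − 28.9 = 1.6
x=11: ŷ = 10 + 2.1·11 = 33.1; e = 33.9 − 33.1 = 0.8
x=13: ŷ = 10 + 2.1·13 = 37.3; e = 37.8 − 37.3 = 0.5
x=15: ŷ = 10 + 2.1·15 = 41.5; e = 40.2 − 41.5 = -1.3
SSE = 0.25 + 1.21 + 2.56 + 0.64 + 0.25 + 1.69 = 6.6
s = √(6.6/4) = √1.65 ≈ 1.285

s = 1.285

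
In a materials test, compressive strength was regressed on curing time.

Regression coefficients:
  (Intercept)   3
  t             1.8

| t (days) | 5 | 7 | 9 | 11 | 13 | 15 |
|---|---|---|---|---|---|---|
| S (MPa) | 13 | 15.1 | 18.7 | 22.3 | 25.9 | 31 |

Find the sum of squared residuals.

SSE = 3

t=5: Ŝ = 3 + 1.8·5 = 12; e = 13 − 12 = 1
t=7: Ŝ = 3 + 1.8·7 = 15.6; e = 15.1 − 15.6 = -0.5
t=9: Ŝ = 3 + 1.8·9 = 19.2; e = 18.7 − 19.2 = -0.5
t=11: Ŝ = 3 + 1.8·11 = 22.8; e = 22.3 − 22.8 = -0.5
t=13: Ŝ = 3 + 1.8·13 = 26.4; e = 25.9 − 26.4 = -0.5
t=15: Ŝ = 3 + 1.8·15 = 30; e = 31 − 30 = 1
SSE = 1 + 0.25 + 0.25 + 0.25 + 0.25 + 1 = 3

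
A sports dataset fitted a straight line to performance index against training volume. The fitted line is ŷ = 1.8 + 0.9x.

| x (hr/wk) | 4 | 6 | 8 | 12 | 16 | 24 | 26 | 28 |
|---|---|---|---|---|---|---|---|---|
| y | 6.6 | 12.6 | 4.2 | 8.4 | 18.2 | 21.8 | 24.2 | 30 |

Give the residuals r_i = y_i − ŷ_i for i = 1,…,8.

1.2, 5.4, -4.8, -4.2, 2, -1.6, -1, 3

x=4: ŷ = 1.8 + 0.9·4 = 5.4; r = 6.6 − 5.4 = 1.2
x=6: ŷ = 1.8 + 0.9·6 = 7.2; r = 12.6 − 7.2 = 5.4
x=8: ŷ = 1.8 + 0.9·8 = 9; r = 4.2 − 9 = -4.8
x=12: ŷ = 1.8 + 0.9·12 = 12.6; r = 8.4 − 12.6 = -4.2
x=16: ŷ = 1.8 + 0.9·16 = 16.2; r = 18.2 − 16.2 = 2
x=24: ŷ = 1.8 + 0.9·24 = 23.4; r = 21.8 − 23.4 = -1.6
x=26: ŷ = 1.8 + 0.9·26 = 25.2; r = 24.2 − 25.2 = -1
x=28: ŷ = 1.8 + 0.9·28 = 27; r = 30 − 27 = 3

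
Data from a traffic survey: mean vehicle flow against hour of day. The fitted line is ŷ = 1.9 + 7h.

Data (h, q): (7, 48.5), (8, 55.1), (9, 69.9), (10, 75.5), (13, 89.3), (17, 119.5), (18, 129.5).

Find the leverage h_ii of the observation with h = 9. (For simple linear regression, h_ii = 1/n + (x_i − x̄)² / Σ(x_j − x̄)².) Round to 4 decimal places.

h̄ = (7 + 8 + 9 + 10 + 13 + 17 + 18)/7 = 11.7143
Σ(h − h̄)² = 22.2245 + 13.7959 + 7.36735 + 2.93878 + 1.65306 + 27.9388 + 39.5102 = 115.429
h = 1/7 + (-2.71429)²/115.429 = 0.142857 + 0.063826 = 0.2067

h = 0.2067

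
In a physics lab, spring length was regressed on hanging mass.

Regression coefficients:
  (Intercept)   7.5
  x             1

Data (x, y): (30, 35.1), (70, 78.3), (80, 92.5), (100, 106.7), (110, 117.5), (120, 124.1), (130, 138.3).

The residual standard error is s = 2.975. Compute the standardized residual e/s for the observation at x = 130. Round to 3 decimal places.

ŷ = 7.5 + 130 = 137.5
e = 138.3 − 137.5 = 0.8
e/s = 0.8 / 2.975 = 0.269

0.269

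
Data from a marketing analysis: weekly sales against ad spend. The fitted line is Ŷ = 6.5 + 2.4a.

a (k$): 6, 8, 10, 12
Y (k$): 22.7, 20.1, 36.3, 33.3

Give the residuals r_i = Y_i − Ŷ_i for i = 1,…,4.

a=6: Ŷ = 6.5 + 2.4·6 = 20.9; r = 22.7 − 20.9 = 1.8
a=8: Ŷ = 6.5 + 2.4·8 = 25.7; r = 20.1 − 25.7 = -5.6
a=10: Ŷ = 6.5 + 2.4·10 = 30.5; r = 36.3 − 30.5 = 5.8
a=12: Ŷ = 6.5 + 2.4·12 = 35.3; r = 33.3 − 35.3 = -2

1.8, -5.6, 5.8, -2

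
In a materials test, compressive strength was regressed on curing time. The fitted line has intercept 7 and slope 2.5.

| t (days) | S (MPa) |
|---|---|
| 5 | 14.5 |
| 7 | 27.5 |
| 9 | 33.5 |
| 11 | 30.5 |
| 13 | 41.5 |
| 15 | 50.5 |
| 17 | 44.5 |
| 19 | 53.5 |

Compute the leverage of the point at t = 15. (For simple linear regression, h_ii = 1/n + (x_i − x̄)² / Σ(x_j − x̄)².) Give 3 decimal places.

t̄ = (5 + 7 + 9 + 11 + 13 + 15 + 17 + 19)/8 = 12
Σ(t − t̄)² = 49 + 25 + 9 + 1 + 1 + 9 + 25 + 49 = 168
h = 1/8 + (3)²/168 = 0.125 + 0.0535714 = 0.179

h = 0.179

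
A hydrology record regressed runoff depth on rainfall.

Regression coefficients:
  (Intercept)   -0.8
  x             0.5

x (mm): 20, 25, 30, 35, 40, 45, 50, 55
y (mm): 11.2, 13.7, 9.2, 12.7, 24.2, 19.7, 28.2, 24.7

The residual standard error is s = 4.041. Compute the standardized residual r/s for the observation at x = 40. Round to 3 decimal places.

1.237

ŷ = -0.8 + 0.5·40 = 19.2
r = 24.2 − 19.2 = 5
r/s = 5 / 4.041 = 1.237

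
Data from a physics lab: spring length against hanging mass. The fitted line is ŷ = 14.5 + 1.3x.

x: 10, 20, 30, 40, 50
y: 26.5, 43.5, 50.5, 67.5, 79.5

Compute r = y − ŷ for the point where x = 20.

ŷ = 14.5 + 1.3·20 = 40.5
r = 43.5 − 40.5 = 3

r = 3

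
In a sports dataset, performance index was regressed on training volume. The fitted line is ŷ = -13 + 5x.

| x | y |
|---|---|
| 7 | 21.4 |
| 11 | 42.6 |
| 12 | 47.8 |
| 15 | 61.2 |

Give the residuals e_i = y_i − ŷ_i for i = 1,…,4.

x=7: ŷ = -13 + 5·7 = 22; e = 21.4 − 22 = -0.6
x=11: ŷ = -13 + 5·11 = 42; e = 42.6 − 42 = 0.6
x=12: ŷ = -13 + 5·12 = 47; e = 47.8 − 47 = 0.8
x=15: ŷ = -13 + 5·15 = 62; e = 61.2 − 62 = -0.8

-0.6, 0.6, 0.8, -0.8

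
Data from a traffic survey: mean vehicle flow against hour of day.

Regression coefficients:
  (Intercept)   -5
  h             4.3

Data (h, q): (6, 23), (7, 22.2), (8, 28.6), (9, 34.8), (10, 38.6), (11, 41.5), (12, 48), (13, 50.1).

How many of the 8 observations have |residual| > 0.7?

h=6: ŷ = -5 + 4.3·6 = 20.8; r = 23 − 20.8 = 2.2
h=7: ŷ = -5 + 4.3·7 = 25.1; r = 22.2 − 25.1 = -2.9
h=8: ŷ = -5 + 4.3·8 = 29.4; r = 28.6 − 29.4 = -0.8
h=9: ŷ = -5 + 4.3·9 = 33.7; r = 34.8 − 33.7 = 1.1
h=10: ŷ = -5 + 4.3·10 = 38; r = 38.6 − 38 = 0.6
h=11: ŷ = -5 + 4.3·11 = 42.3; r = 41.5 − 42.3 = -0.8
h=12: ŷ = -5 + 4.3·12 = 46.6; r = 48 − 46.6 = 1.4
h=13: ŷ = -5 + 4.3·13 = 50.9; r = 50.1 − 50.9 = -0.8
|r| > 0.7: h=6 (|r|=2.2), h=7 (|r|=2.9), h=8 (|r|=0.8), h=9 (|r|=1.1), h=11 (|r|=0.8), h=12 (|r|=1.4), h=13 (|r|=0.8) → 7

7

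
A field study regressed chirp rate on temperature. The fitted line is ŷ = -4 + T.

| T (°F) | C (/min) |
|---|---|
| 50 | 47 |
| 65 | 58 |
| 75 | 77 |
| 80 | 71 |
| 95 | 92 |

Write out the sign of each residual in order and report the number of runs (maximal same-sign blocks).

T=50: ŷ = -4 + 50 = 46; e = 47 − 46 = 1
T=65: ŷ = -4 + 65 = 61; e = 58 − 61 = -3
T=75: ŷ = -4 + 75 = 71; e = 77 − 71 = 6
T=80: ŷ = -4 + 80 = 76; e = 71 − 76 = -5
T=95: ŷ = -4 + 95 = 91; e = 92 − 91 = 1
Signs: + − + − +
Runs: +×1, −×1, +×1, −×1, +×1 → 5

5 runs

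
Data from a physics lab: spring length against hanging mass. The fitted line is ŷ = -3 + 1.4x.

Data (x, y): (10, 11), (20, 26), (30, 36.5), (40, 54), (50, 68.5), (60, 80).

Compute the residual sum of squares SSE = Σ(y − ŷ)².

SSE = 11.5

x=10: ŷ = -3 + 1.4·10 = 11; r = 11 − 11 = 0
x=20: ŷ = -3 + 1.4·20 = 25; r = 26 − 25 = 1
x=30: ŷ = -3 + 1.4·30 = 39; r = 36.5 − 39 = -2.5
x=40: ŷ = -3 + 1.4·40 = 53; r = 54 − 53 = 1
x=50: ŷ = -3 + 1.4·50 = 67; r = 68.5 − 67 = 1.5
x=60: ŷ = -3 + 1.4·60 = 81; r = 80 − 81 = -1
SSE = 0 + 1 + 6.25 + 1 + 2.25 + 1 = 11.5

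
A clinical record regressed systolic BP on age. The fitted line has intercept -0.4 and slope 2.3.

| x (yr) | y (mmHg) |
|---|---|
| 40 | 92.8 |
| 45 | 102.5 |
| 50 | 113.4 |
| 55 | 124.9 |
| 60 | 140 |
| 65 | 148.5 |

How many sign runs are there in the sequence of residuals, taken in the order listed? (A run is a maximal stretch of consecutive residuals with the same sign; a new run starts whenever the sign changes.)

x=40: ŷ = -0.4 + 2.3·40 = 91.6; e = 92.8 − 91.6 = 1.2
x=45: ŷ = -0.4 + 2.3·45 = 103.1; e = 102.5 − 103.1 = -0.6
x=50: ŷ = -0.4 + 2.3·50 = 114.6; e = 113.4 − 114.6 = -1.2
x=55: ŷ = -0.4 + 2.3·55 = 126.1; e = 124.9 − 126.1 = -1.2
x=60: ŷ = -0.4 + 2.3·60 = 137.6; e = 140 − 137.6 = 2.4
x=65: ŷ = -0.4 + 2.3·65 = 149.1; e = 148.5 − 149.1 = -0.6
Signs: + − − − + −
Runs: +×1, −×3, +×1, −×1 → 4

4 runs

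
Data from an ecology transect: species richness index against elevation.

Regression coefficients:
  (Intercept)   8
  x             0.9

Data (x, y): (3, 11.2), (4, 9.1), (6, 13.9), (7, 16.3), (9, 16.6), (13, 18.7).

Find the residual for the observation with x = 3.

ŷ = 8 + 0.9·3 = 10.7
e = 11.2 − 10.7 = 0.5

e = 0.5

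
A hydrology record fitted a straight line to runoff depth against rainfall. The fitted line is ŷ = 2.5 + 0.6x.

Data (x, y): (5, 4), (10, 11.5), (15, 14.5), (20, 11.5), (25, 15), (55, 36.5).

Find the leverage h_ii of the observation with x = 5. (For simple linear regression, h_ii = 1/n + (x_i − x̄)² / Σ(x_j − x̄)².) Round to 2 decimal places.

x̄ = (5 + 10 + 15 + 20 + 25 + 55)/6 = 21.6667
Σ(x − x̄)² = 277.778 + 136.111 + 44.4444 + 2.77778 + 11.1111 + 1111.11 = 1583.33
h = 1/6 + (-16.6667)²/1583.33 = 0.166667 + 0.175439 = 0.34

h = 0.34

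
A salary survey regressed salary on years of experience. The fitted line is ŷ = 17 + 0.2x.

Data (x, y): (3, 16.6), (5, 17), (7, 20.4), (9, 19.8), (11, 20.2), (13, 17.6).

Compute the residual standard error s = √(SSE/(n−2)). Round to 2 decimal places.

x=3: ŷ = 17 + 0.2·3 = 17.6; e = 16.6 − 17.6 = -1
x=5: ŷ = 17 + 0.2·5 = 18; e = 17 − 18 = -1
x=7: ŷ = 17 + 0.2·7 = 18.4; e = 20.4 − 18.4 = 2
x=9: ŷ = 17 + 0.2·9 = 18.8; e = 19.8 − 18.8 = 1
x=11: ŷ = 17 + 0.2·11 = 19.2; e = 20.2 − 19.2 = 1
x=13: ŷ = 17 + 0.2·13 = 19.6; e = 17.6 − 19.6 = -2
SSE = 1 + 1 + 4 + 1 + 1 + 4 = 12
s = √(12/4) = √3 ≈ 1.73

s = 1.73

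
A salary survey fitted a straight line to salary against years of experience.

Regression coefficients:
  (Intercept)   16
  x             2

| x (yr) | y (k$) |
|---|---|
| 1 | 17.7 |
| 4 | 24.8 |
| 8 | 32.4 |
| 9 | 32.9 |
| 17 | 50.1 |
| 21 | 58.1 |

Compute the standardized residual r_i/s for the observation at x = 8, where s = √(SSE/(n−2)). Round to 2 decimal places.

0.55

x=1: ŷ = 16 + 2·1 = 18; r = 17.7 − 18 = -0.3
x=4: ŷ = 16 + 2·4 = 24; r = 24.8 − 24 = 0.8
x=8: ŷ = 16 + 2·8 = 32; r = 32.4 − 32 = 0.4
x=9: ŷ = 16 + 2·9 = 34; r = 32.9 − 34 = -1.1
x=17: ŷ = 16 + 2·17 = 50; r = 50.1 − 50 = 0.1
x=21: ŷ = 16 + 2·21 = 58; r = 58.1 − 58 = 0.1
SSE = 0.09 + 0.64 + 0.16 + 1.21 + 0.01 + 0.01 = 2.12
s = √(2.12/4) = 0.728011
r/s = 0.4 / 0.728011 = 0.55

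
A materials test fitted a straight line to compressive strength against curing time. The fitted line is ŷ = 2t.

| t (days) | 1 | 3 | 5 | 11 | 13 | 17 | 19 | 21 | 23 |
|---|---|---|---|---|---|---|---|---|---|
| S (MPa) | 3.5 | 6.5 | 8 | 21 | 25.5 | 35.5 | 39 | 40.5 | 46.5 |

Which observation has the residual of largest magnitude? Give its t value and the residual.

t = 5, r = -2

t=1: ŷ = 2·1 = 2; r = 3.5 − 2 = 1.5
t=3: ŷ = 2·3 = 6; r = 6.5 − 6 = 0.5
t=5: ŷ = 2·5 = 10; r = 8 − 10 = -2
t=11: ŷ = 2·11 = 22; r = 21 − 22 = -1
t=13: ŷ = 2·13 = 26; r = 25.5 − 26 = -0.5
t=17: ŷ = 2·17 = 34; r = 35.5 − 34 = 1.5
t=19: ŷ = 2·19 = 38; r = 39 − 38 = 1
t=21: ŷ = 2·21 = 42; r = 40.5 − 42 = -1.5
t=23: ŷ = 2·23 = 46; r = 46.5 − 46 = 0.5
Largest |r| is 2 at t = 5, residual -2.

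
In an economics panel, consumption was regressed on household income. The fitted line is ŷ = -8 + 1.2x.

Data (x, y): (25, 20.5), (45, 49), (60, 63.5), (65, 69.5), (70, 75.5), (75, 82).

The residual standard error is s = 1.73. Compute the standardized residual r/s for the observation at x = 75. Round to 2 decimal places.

ŷ = -8 + 1.2·75 = 82
r = 82 − 82 = 0
r/s = 0 / 1.73 = 0.00

0.00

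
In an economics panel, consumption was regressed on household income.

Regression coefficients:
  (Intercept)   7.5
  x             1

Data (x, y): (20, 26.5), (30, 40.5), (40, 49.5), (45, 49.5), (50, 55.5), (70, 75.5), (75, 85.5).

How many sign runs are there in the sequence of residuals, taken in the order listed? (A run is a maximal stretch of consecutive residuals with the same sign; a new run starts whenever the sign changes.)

4 runs

x=20: ŷ = 7.5 + 20 = 27.5; e = 26.5 − 27.5 = -1
x=30: ŷ = 7.5 + 30 = 37.5; e = 40.5 − 37.5 = 3
x=40: ŷ = 7.5 + 40 = 47.5; e = 49.5 − 47.5 = 2
x=45: ŷ = 7.5 + 45 = 52.5; e = 49.5 − 52.5 = -3
x=50: ŷ = 7.5 + 50 = 57.5; e = 55.5 − 57.5 = -2
x=70: ŷ = 7.5 + 70 = 77.5; e = 75.5 − 77.5 = -2
x=75: ŷ = 7.5 + 75 = 82.5; e = 85.5 − 82.5 = 3
Signs: − + + − − − +
Runs: −×1, +×2, −×3, +×1 → 4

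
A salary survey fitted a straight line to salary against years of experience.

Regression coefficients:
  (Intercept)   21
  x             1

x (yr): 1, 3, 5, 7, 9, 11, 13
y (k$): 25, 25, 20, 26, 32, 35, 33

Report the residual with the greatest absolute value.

e = -6

x=1: ŷ = 21 + 1 = 22; e = 25 − 22 = 3
x=3: ŷ = 21 + 3 = 24; e = 25 − 24 = 1
x=5: ŷ = 21 + 5 = 26; e = 20 − 26 = -6
x=7: ŷ = 21 + 7 = 28; e = 26 − 28 = -2
x=9: ŷ = 21 + 9 = 30; e = 32 − 30 = 2
x=11: ŷ = 21 + 11 = 32; e = 35 − 32 = 3
x=13: ŷ = 21 + 13 = 34; e = 33 − 34 = -1
Largest |e| is 6 at x = 5, residual -6.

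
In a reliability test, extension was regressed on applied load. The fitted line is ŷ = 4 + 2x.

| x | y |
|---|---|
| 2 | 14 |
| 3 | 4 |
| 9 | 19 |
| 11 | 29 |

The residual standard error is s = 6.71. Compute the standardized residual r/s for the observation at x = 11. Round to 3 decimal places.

0.447

ŷ = 4 + 2·11 = 26
r = 29 − 26 = 3
r/s = 3 / 6.71 = 0.447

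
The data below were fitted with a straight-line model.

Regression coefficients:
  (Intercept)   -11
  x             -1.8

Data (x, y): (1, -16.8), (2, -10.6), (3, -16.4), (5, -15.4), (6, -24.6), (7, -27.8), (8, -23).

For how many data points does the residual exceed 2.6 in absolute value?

5

x=1: ŷ = -11 − 1.8·1 = -12.8; e = -16.8 − (-12.8) = -4
x=2: ŷ = -11 − 1.8·2 = -14.6; e = -10.6 − (-14.6) = 4
x=3: ŷ = -11 − 1.8·3 = -16.4; e = -16.4 − (-16.4) = 0
x=5: ŷ = -11 − 1.8·5 = -20; e = -15.4 − (-20) = 4.6
x=6: ŷ = -11 − 1.8·6 = -21.8; e = -24.6 − (-21.8) = -2.8
x=7: ŷ = -11 − 1.8·7 = -23.6; e = -27.8 − (-23.6) = -4.2
x=8: ŷ = -11 − 1.8·8 = -25.4; e = -23 − (-25.4) = 2.4
|e| > 2.6: x=1 (|e|=4), x=2 (|e|=4), x=5 (|e|=4.6), x=6 (|e|=2.8), x=7 (|e|=4.2) → 5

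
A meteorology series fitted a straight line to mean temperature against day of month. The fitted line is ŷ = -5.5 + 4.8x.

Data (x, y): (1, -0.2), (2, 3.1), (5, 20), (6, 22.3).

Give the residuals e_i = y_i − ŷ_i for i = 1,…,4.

0.5, -1, 1.5, -1

x=1: ŷ = -5.5 + 4.8·1 = -0.7; e = -0.2 − (-0.7) = 0.5
x=2: ŷ = -5.5 + 4.8·2 = 4.1; e = 3.1 − 4.1 = -1
x=5: ŷ = -5.5 + 4.8·5 = 18.5; e = 20 − 18.5 = 1.5
x=6: ŷ = -5.5 + 4.8·6 = 23.3; e = 22.3 − 23.3 = -1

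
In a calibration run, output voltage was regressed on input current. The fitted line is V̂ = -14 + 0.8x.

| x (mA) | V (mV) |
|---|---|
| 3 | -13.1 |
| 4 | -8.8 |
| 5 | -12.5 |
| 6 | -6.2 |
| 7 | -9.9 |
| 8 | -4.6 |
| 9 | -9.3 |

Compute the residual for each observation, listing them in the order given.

-1.5, 2, -2.5, 3, -1.5, 3, -2.5

x=3: V̂ = -14 + 0.8·3 = -11.6; e = -13.1 − (-11.6) = -1.5
x=4: V̂ = -14 + 0.8·4 = -10.8; e = -8.8 − (-10.8) = 2
x=5: V̂ = -14 + 0.8·5 = -10; e = -12.5 − (-10) = -2.5
x=6: V̂ = -14 + 0.8·6 = -9.2; e = -6.2 − (-9.2) = 3
x=7: V̂ = -14 + 0.8·7 = -8.4; e = -9.9 − (-8.4) = -1.5
x=8: V̂ = -14 + 0.8·8 = -7.6; e = -4.6 − (-7.6) = 3
x=9: V̂ = -14 + 0.8·9 = -6.8; e = -9.3 − (-6.8) = -2.5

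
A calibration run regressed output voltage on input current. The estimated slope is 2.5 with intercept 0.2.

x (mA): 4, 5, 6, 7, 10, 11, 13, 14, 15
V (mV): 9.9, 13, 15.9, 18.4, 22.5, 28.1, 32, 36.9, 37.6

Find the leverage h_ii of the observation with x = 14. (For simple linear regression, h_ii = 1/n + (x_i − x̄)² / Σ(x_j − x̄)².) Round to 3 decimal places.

x̄ = (4 + 5 + 6 + 7 + 10 + 11 + 13 + 14 + 15)/9 = 9.44444
Σ(x − x̄)² = 29.642 + 19.7531 + 11.8642 + 5.97531 + 0.308642 + 2.41975 + 12.642 + 20.7531 + 30.8642 = 134.222
h = 1/9 + (4.55556)²/134.222 = 0.111111 + 0.154617 = 0.266

h = 0.266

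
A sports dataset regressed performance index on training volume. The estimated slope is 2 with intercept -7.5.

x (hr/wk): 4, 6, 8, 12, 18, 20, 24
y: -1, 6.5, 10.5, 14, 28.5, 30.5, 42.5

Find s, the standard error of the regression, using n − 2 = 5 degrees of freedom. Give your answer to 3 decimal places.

s = 2.214

x=4: ŷ = -7.5 + 2·4 = 0.5; r = -1 − 0.5 = -1.5
x=6: ŷ = -7.5 + 2·6 = 4.5; r = 6.5 − 4.5 = 2
x=8: ŷ = -7.5 + 2·8 = 8.5; r = 10.5 − 8.5 = 2
x=12: ŷ = -7.5 + 2·12 = 16.5; r = 14 − 16.5 = -2.5
x=18: ŷ = -7.5 + 2·18 = 28.5; r = 28.5 − 28.5 = 0
x=20: ŷ = -7.5 + 2·20 = 32.5; r = 30.5 − 32.5 = -2
x=24: ŷ = -7.5 + 2·24 = 40.5; r = 42.5 − 40.5 = 2
SSE = 2.25 + 4 + 4 + 6.25 + 0 + 4 + 4 = 24.5
s = √(24.5/5) = √4.9 ≈ 2.214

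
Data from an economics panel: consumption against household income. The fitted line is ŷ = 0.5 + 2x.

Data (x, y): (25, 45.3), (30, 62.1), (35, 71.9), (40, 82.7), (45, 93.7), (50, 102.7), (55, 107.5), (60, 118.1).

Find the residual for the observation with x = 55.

ŷ = 0.5 + 2·55 = 110.5
e = 107.5 − 110.5 = -3

e = -3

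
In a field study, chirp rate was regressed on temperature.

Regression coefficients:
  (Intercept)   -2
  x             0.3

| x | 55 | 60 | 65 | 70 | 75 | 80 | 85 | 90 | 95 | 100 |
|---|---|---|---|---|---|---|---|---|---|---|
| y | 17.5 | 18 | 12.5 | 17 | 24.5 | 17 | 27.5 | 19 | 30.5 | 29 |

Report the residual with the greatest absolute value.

e = -6

x=55: ŷ = -2 + 0.3·55 = 14.5; e = 17.5 − 14.5 = 3
x=60: ŷ = -2 + 0.3·60 = 16; e = 18 − 16 = 2
x=65: ŷ = -2 + 0.3·65 = 17.5; e = 12.5 − 17.5 = -5
x=70: ŷ = -2 + 0.3·70 = 19; e = 17 − 19 = -2
x=75: ŷ = -2 + 0.3·75 = 20.5; e = 24.5 − 20.5 = 4
x=80: ŷ = -2 + 0.3·80 = 22; e = 17 − 22 = -5
x=85: ŷ = -2 + 0.3·85 = 23.5; e = 27.5 − 23.5 = 4
x=90: ŷ = -2 + 0.3·90 = 25; e = 19 − 25 = -6
x=95: ŷ = -2 + 0.3·95 = 26.5; e = 30.5 − 26.5 = 4
x=100: ŷ = -2 + 0.3·100 = 28; e = 29 − 28 = 1
Largest |e| is 6 at x = 90, residual -6.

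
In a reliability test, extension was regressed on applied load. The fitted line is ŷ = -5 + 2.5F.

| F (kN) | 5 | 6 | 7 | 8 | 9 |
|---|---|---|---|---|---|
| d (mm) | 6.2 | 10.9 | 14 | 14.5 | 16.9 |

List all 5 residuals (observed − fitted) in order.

F=5: ŷ = -5 + 2.5·5 = 7.5; e = 6.2 − 7.5 = -1.3
F=6: ŷ = -5 + 2.5·6 = 10; e = 10.9 − 10 = 0.9
F=7: ŷ = -5 + 2.5·7 = 12.5; e = 14 − 12.5 = 1.5
F=8: ŷ = -5 + 2.5·8 = 15; e = 14.5 − 15 = -0.5
F=9: ŷ = -5 + 2.5·9 = 17.5; e = 16.9 − 17.5 = -0.6

-1.3, 0.9, 1.5, -0.5, -0.6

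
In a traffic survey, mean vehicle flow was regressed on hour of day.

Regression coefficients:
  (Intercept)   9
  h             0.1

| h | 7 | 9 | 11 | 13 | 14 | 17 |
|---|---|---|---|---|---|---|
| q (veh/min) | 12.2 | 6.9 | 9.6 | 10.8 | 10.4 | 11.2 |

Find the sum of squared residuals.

SSE = 16

h=7: q̂ = 9 + 0.1·7 = 9.7; r = 12.2 − 9.7 = 2.5
h=9: q̂ = 9 + 0.1·9 = 9.9; r = 6.9 − 9.9 = -3
h=11: q̂ = 9 + 0.1·11 = 10.1; r = 9.6 − 10.1 = -0.5
h=13: q̂ = 9 + 0.1·13 = 10.3; r = 10.8 − 10.3 = 0.5
h=14: q̂ = 9 + 0.1·14 = 10.4; r = 10.4 − 10.4 = 0
h=17: q̂ = 9 + 0.1·17 = 10.7; r = 11.2 − 10.7 = 0.5
SSE = 6.25 + 9 + 0.25 + 0.25 + 0 + 0.25 = 16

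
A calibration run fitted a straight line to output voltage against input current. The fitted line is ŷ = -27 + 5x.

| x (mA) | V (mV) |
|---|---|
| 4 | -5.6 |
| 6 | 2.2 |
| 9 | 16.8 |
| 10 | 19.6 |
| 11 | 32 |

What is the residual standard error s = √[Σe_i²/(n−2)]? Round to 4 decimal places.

x=4: ŷ = -27 + 5·4 = -7; e = -5.6 − (-7) = 1.4
x=6: ŷ = -27 + 5·6 = 3; e = 2.2 − 3 = -0.8
x=9: ŷ = -27 + 5·9 = 18; e = 16.8 − 18 = -1.2
x=10: ŷ = -27 + 5·10 = 23; e = 19.6 − 23 = -3.4
x=11: ŷ = -27 + 5·11 = 28; e = 32 − 28 = 4
SSE = 1.96 + 0.64 + 1.44 + 11.56 + 16 = 31.6
s = √(31.6/3) = √10.5333 ≈ 3.2455

s = 3.2455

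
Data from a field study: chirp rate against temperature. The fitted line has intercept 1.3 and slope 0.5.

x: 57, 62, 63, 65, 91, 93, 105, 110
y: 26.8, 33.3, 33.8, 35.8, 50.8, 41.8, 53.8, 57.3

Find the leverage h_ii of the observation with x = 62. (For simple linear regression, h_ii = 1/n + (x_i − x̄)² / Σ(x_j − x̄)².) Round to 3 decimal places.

x̄ = (57 + 62 + 63 + 65 + 91 + 93 + 105 + 110)/8 = 80.75
Σ(x − x̄)² = 564.062 + 351.562 + 315.062 + 248.062 + 105.062 + 150.062 + 588.062 + 855.562 = 3177.5
h = 1/8 + (-18.75)²/3177.5 = 0.125 + 0.110641 = 0.236

h = 0.236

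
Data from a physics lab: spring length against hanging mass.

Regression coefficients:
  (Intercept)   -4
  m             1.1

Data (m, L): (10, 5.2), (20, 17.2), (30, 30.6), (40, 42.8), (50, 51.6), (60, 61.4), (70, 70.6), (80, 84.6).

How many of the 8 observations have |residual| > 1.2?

m=10: ŷ = -4 + 1.1·10 = 7; e = 5.2 − 7 = -1.8
m=20: ŷ = -4 + 1.1·20 = 18; e = 17.2 − 18 = -0.8
m=30: ŷ = -4 + 1.1·30 = 29; e = 30.6 − 29 = 1.6
m=40: ŷ = -4 + 1.1·40 = 40; e = 42.8 − 40 = 2.8
m=50: ŷ = -4 + 1.1·50 = 51; e = 51.6 − 51 = 0.6
m=60: ŷ = -4 + 1.1·60 = 62; e = 61.4 − 62 = -0.6
m=70: ŷ = -4 + 1.1·70 = 73; e = 70.6 − 73 = -2.4
m=80: ŷ = -4 + 1.1·80 = 84; e = 84.6 − 84 = 0.6
|e| > 1.2: m=10 (|e|=1.8), m=30 (|e|=1.6), m=40 (|e|=2.8), m=70 (|e|=2.4) → 4

4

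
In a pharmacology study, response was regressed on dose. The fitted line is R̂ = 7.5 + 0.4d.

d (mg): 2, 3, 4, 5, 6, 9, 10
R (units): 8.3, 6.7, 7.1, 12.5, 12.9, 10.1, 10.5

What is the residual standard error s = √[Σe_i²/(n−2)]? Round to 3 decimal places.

d=2: R̂ = 7.5 + 0.4·2 = 8.3; e = 8.3 − 8.3 = 0
d=3: R̂ = 7.5 + 0.4·3 = 8.7; e = 6.7 − 8.7 = -2
d=4: R̂ = 7.5 + 0.4·4 = 9.1; e = 7.1 − 9.1 = -2
d=5: R̂ = 7.5 + 0.4·5 = 9.5; e = 12.5 − 9.5 = 3
d=6: R̂ = 7.5 + 0.4·6 = 9.9; e = 12.9 − 9.9 = 3
d=9: R̂ = 7.5 + 0.4·9 = 11.1; e = 10.1 − 11.1 = -1
d=10: R̂ = 7.5 + 0.4·10 = 11.5; e = 10.5 − 11.5 = -1
SSE = 0 + 4 + 4 + 9 + 9 + 1 + 1 = 28
s = √(28/5) = √5.6 ≈ 2.366

s = 2.366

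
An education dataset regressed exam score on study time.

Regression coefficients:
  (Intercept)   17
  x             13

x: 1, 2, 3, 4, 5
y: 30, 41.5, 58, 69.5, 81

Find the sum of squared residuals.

x=1: ŷ = 17 + 13·1 = 30; e = 30 − 30 = 0
x=2: ŷ = 17 + 13·2 = 43; e = 41.5 − 43 = -1.5
x=3: ŷ = 17 + 13·3 = 56; e = 58 − 56 = 2
x=4: ŷ = 17 + 13·4 = 69; e = 69.5 − 69 = 0.5
x=5: ŷ = 17 + 13·5 = 82; e = 81 − 82 = -1
SSE = 0 + 2.25 + 4 + 0.25 + 1 = 7.5

SSE = 7.5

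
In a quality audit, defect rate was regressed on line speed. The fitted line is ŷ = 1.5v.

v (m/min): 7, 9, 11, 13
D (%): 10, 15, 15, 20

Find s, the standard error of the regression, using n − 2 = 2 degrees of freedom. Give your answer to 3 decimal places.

s = 1.581

v=7: ŷ = 1.5·7 = 10.5; r = 10 − 10.5 = -0.5
v=9: ŷ = 1.5·9 = 13.5; r = 15 − 13.5 = 1.5
v=11: ŷ = 1.5·11 = 16.5; r = 15 − 16.5 = -1.5
v=13: ŷ = 1.5·13 = 19.5; r = 20 − 19.5 = 0.5
SSE = 0.25 + 2.25 + 2.25 + 0.25 = 5
s = √(5/2) = √2.5 ≈ 1.581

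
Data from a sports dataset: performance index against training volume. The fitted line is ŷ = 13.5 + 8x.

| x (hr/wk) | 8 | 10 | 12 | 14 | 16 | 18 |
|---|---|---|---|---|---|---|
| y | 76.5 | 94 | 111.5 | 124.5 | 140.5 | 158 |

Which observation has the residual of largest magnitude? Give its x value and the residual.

x = 12, r = 2

x=8: ŷ = 13.5 + 8·8 = 77.5; r = 76.5 − 77.5 = -1
x=10: ŷ = 13.5 + 8·10 = 93.5; r = 94 − 93.5 = 0.5
x=12: ŷ = 13.5 + 8·12 = 109.5; r = 111.5 − 109.5 = 2
x=14: ŷ = 13.5 + 8·14 = 125.5; r = 124.5 − 125.5 = -1
x=16: ŷ = 13.5 + 8·16 = 141.5; r = 140.5 − 141.5 = -1
x=18: ŷ = 13.5 + 8·18 = 157.5; r = 158 − 157.5 = 0.5
Largest |r| is 2 at x = 12, residual 2.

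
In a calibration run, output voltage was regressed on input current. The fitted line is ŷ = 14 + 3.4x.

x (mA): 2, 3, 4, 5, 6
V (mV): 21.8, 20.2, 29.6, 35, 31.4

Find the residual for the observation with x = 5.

r = 4

ŷ = 14 + 3.4·5 = 31
r = 35 − 31 = 4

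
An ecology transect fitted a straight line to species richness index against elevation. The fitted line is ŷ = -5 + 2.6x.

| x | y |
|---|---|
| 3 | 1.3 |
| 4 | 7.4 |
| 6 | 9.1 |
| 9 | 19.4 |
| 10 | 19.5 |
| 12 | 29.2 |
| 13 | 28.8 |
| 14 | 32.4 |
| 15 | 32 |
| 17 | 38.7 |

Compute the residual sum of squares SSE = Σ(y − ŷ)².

SSE = 26

x=3: ŷ = -5 + 2.6·3 = 2.8; r = 1.3 − 2.8 = -1.5
x=4: ŷ = -5 + 2.6·4 = 5.4; r = 7.4 − 5.4 = 2
x=6: ŷ = -5 + 2.6·6 = 10.6; r = 9.1 − 10.6 = -1.5
x=9: ŷ = -5 + 2.6·9 = 18.4; r = 19.4 − 18.4 = 1
x=10: ŷ = -5 + 2.6·10 = 21; r = 19.5 − 21 = -1.5
x=12: ŷ = -5 + 2.6·12 = 26.2; r = 29.2 − 26.2 = 3
x=13: ŷ = -5 + 2.6·13 = 28.8; r = 28.8 − 28.8 = 0
x=14: ŷ = -5 + 2.6·14 = 31.4; r = 32.4 − 31.4 = 1
x=15: ŷ = -5 + 2.6·15 = 34; r = 32 − 34 = -2
x=17: ŷ = -5 + 2.6·17 = 39.2; r = 38.7 − 39.2 = -0.5
SSE = 2.25 + 4 + 2.25 + 1 + 2.25 + 9 + 0 + 1 + 4 + 0.25 = 26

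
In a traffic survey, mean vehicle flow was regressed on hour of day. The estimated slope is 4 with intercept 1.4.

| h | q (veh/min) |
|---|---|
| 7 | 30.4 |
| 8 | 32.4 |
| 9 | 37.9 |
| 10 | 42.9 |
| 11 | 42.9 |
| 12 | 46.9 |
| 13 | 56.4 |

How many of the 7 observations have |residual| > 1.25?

h=7: ŷ = 1.4 + 4·7 = 29.4; r = 30.4 − 29.4 = 1
h=8: ŷ = 1.4 + 4·8 = 33.4; r = 32.4 − 33.4 = -1
h=9: ŷ = 1.4 + 4·9 = 37.4; r = 37.9 − 37.4 = 0.5
h=10: ŷ = 1.4 + 4·10 = 41.4; r = 42.9 − 41.4 = 1.5
h=11: ŷ = 1.4 + 4·11 = 45.4; r = 42.9 − 45.4 = -2.5
h=12: ŷ = 1.4 + 4·12 = 49.4; r = 46.9 − 49.4 = -2.5
h=13: ŷ = 1.4 + 4·13 = 53.4; r = 56.4 − 53.4 = 3
|r| > 1.25: h=10 (|r|=1.5), h=11 (|r|=2.5), h=12 (|r|=2.5), h=13 (|r|=3) → 4

4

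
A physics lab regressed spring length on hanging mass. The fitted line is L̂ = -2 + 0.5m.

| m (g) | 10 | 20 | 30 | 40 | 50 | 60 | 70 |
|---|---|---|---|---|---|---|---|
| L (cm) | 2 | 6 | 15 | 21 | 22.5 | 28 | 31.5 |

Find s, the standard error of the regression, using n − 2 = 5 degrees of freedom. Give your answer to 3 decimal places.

m=10: L̂ = -2 + 0.5·10 = 3; e = 2 − 3 = -1
m=20: L̂ = -2 + 0.5·20 = 8; e = 6 − 8 = -2
m=30: L̂ = -2 + 0.5·30 = 13; e = 15 − 13 = 2
m=40: L̂ = -2 + 0.5·40 = 18; e = 21 − 18 = 3
m=50: L̂ = -2 + 0.5·50 = 23; e = 22.5 − 23 = -0.5
m=60: L̂ = -2 + 0.5·60 = 28; e = 28 − 28 = 0
m=70: L̂ = -2 + 0.5·70 = 33; e = 31.5 − 33 = -1.5
SSE = 1 + 4 + 4 + 9 + 0.25 + 0 + 2.25 = 20.5
s = √(20.5/5) = √4.1 ≈ 2.025

s = 2.025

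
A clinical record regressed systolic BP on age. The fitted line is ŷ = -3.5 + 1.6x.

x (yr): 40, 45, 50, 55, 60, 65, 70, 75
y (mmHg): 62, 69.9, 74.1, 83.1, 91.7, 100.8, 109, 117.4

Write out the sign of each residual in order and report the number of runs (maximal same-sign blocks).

3 runs

x=40: ŷ = -3.5 + 1.6·40 = 60.5; r = 62 − 60.5 = 1.5
x=45: ŷ = -3.5 + 1.6·45 = 68.5; r = 69.9 − 68.5 = 1.4
x=50: ŷ = -3.5 + 1.6·50 = 76.5; r = 74.1 − 76.5 = -2.4
x=55: ŷ = -3.5 + 1.6·55 = 84.5; r = 83.1 − 84.5 = -1.4
x=60: ŷ = -3.5 + 1.6·60 = 92.5; r = 91.7 − 92.5 = -0.8
x=65: ŷ = -3.5 + 1.6·65 = 100.5; r = 100.8 − 100.5 = 0.3
x=70: ŷ = -3.5 + 1.6·70 = 108.5; r = 109 − 108.5 = 0.5
x=75: ŷ = -3.5 + 1.6·75 = 116.5; r = 117.4 − 116.5 = 0.9
Signs: + + − − − + + +
Runs: +×2, −×3, +×3 → 3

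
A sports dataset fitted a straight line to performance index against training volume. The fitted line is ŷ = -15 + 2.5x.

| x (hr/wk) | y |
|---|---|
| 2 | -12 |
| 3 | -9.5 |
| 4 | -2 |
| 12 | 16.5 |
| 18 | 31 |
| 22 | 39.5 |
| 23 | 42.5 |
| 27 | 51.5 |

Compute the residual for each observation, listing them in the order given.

x=2: ŷ = -15 + 2.5·2 = -10; e = -12 − (-10) = -2
x=3: ŷ = -15 + 2.5·3 = -7.5; e = -9.5 − (-7.5) = -2
x=4: ŷ = -15 + 2.5·4 = -5; e = -2 − (-5) = 3
x=12: ŷ = -15 + 2.5·12 = 15; e = 16.5 − 15 = 1.5
x=18: ŷ = -15 + 2.5·18 = 30; e = 31 − 30 = 1
x=22: ŷ = -15 + 2.5·22 = 40; e = 39.5 − 40 = -0.5
x=23: ŷ = -15 + 2.5·23 = 42.5; e = 42.5 − 42.5 = 0
x=27: ŷ = -15 + 2.5·27 = 52.5; e = 51.5 − 52.5 = -1

-2, -2, 3, 1.5, 1, -0.5, 0, -1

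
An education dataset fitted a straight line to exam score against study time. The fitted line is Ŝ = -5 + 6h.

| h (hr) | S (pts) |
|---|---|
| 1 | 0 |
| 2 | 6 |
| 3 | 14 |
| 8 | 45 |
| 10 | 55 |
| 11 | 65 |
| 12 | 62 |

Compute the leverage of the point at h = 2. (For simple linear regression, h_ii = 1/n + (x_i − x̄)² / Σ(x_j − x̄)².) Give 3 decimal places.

h̄ = (1 + 2 + 3 + 8 + 10 + 11 + 12)/7 = 6.71429
Σ(h − h̄)² = 32.6531 + 22.2245 + 13.7959 + 1.65306 + 10.7959 + 18.3673 + 27.9388 = 127.429
h = 1/7 + (-4.71429)²/127.429 = 0.142857 + 0.174407 = 0.317

h = 0.317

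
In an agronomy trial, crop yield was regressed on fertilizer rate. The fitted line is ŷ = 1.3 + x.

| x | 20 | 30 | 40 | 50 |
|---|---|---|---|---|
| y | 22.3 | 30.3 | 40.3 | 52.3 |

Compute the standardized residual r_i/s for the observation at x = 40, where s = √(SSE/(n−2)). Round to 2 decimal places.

-0.71

x=20: ŷ = 1.3 + 20 = 21.3; r = 22.3 − 21.3 = 1
x=30: ŷ = 1.3 + 30 = 31.3; r = 30.3 − 31.3 = -1
x=40: ŷ = 1.3 + 40 = 41.3; r = 40.3 − 41.3 = -1
x=50: ŷ = 1.3 + 50 = 51.3; r = 52.3 − 51.3 = 1
SSE = 1 + 1 + 1 + 1 = 4
s = √(4/2) = 1.41421
r/s = -1 / 1.41421 = -0.71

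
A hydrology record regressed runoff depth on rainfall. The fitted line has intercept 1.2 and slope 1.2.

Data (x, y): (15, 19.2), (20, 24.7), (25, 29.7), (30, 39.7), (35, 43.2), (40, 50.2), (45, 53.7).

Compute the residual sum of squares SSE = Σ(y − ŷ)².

x=15: ŷ = 1.2 + 1.2·15 = 19.2; e = 19.2 − 19.2 = 0
x=20: ŷ = 1.2 + 1.2·20 = 25.2; e = 24.7 − 25.2 = -0.5
x=25: ŷ = 1.2 + 1.2·25 = 31.2; e = 29.7 − 31.2 = -1.5
x=30: ŷ = 1.2 + 1.2·30 = 37.2; e = 39.7 − 37.2 = 2.5
x=35: ŷ = 1.2 + 1.2·35 = 43.2; e = 43.2 − 43.2 = 0
x=40: ŷ = 1.2 + 1.2·40 = 49.2; e = 50.2 − 49.2 = 1
x=45: ŷ = 1.2 + 1.2·45 = 55.2; e = 53.7 − 55.2 = -1.5
SSE = 0 + 0.25 + 2.25 + 6.25 + 0 + 1 + 2.25 = 12

SSE = 12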